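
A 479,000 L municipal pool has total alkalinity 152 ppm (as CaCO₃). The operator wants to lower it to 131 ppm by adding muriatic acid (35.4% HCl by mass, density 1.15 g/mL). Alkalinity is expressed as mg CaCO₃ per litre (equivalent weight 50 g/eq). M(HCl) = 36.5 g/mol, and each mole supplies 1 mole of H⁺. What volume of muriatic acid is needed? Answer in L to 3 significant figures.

18.0 L

Alkalinity to neutralize: (152 − 131) = 21 mg/L as CaCO₃ × 479,000 L = 10,060 g as CaCO₃.
Equivalents of H⁺ required: 10,060 ÷ 50 g/eq = 201.2 eq = 201.2 mol HCl.
Mass of HCl: 201.2 × 36.5 = 7343 g.
Mass of 35.4% solution: 7343 / 0.354 = 20,740 g.
Volume: 20,740 g ÷ 1.15 g/mL = 18,040 mL.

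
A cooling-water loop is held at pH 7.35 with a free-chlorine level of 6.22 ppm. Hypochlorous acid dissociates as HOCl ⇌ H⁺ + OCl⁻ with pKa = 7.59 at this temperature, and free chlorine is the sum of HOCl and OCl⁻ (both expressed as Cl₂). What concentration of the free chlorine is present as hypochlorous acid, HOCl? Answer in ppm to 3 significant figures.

3.95 ppm

[OCl⁻]/[HOCl] = 10^(pH − pKa) = 10^(7.35 − 7.59) = 10^-0.24 = 0.5754.
Fraction as HOCl = 1 / (1 + 0.5754) = 0.6347.
HOCl = 0.6347 × 6.22 ppm = 3.948 ppm.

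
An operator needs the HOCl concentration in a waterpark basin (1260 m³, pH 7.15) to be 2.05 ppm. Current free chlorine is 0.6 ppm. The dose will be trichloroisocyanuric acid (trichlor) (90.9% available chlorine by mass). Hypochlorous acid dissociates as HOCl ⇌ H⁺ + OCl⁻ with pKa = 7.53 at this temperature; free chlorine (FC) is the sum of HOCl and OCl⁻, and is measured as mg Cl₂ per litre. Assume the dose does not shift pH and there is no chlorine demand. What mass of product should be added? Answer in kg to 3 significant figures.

3.19 kg

Volume: 1260 m³ = 1,260,000 L.
[OCl⁻]/[HOCl] = 10^(pH − pKa) = 10^(7.15 − 7.53) = 0.4169; fraction as HOCl = 1/(1 + 0.4169) = 0.7058.
Free chlorine required for 2.05 ppm HOCl: 2.05 / 0.7058 = 2.905 ppm.
FC to add: 2.905 − 0.6 = 2.305 mg/L as Cl₂.
Cl₂ equivalent: 2.305 mg/L × 1,260,000 L = 2904 g.
Product at 90.9% available Cl: 2904 / 0.909 = 3194 g.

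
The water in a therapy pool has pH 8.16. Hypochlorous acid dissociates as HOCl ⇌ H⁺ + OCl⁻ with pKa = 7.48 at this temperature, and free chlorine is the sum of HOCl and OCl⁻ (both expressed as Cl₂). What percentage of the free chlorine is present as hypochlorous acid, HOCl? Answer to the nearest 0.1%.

17.3%

[OCl⁻]/[HOCl] = 10^(pH − pKa) = 10^(8.16 − 7.48) = 10^0.68 = 4.786.
Fraction as HOCl = 1 / (1 + 4.786) = 0.1728.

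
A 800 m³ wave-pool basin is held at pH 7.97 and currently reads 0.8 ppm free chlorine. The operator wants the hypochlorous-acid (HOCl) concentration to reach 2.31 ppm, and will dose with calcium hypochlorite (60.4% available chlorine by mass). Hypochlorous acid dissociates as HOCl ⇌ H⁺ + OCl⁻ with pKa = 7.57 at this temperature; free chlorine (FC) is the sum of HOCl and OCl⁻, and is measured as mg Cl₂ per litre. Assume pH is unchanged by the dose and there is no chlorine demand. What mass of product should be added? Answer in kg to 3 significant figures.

9.69 kg

Volume: 800 m³ = 800,000 L.
[OCl⁻]/[HOCl] = 10^(pH − pKa) = 10^(7.97 − 7.57) = 2.512; fraction as HOCl = 1/(1 + 2.512) = 0.2847.
Free chlorine required for 2.31 ppm HOCl: 2.31 / 0.2847 = 8.112 ppm.
FC to add: 8.112 − 0.8 = 7.312 mg/L as Cl₂.
Cl₂ equivalent: 7.312 mg/L × 800,000 L = 5850 g.
Product at 60.4% available Cl: 5850 / 0.604 = 9685 g.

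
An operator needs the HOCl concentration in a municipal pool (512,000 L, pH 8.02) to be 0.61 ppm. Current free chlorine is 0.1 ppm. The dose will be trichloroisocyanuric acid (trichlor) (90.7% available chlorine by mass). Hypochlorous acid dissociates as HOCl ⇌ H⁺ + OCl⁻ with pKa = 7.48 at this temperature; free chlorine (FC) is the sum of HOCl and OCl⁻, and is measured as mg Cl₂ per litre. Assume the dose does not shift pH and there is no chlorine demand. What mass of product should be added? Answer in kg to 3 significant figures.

[OCl⁻]/[HOCl] = 10^(pH − pKa) = 10^(8.02 − 7.48) = 3.467; fraction as HOCl = 1/(1 + 3.467) = 0.2238.
Free chlorine required for 0.61 ppm HOCl: 0.61 / 0.2238 = 2.725 ppm.
FC to add: 2.725 − 0.1 = 2.625 mg/L as Cl₂.
Cl₂ equivalent: 2.625 mg/L × 512,000 L = 1344 g.
Product at 90.7% available Cl: 1344 / 0.907 = 1482 g.

1.48 kg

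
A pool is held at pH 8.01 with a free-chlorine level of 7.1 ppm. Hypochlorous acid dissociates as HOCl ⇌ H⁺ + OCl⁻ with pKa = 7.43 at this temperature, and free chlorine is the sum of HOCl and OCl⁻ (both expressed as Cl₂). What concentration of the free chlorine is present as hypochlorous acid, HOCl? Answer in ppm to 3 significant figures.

[OCl⁻]/[HOCl] = 10^(pH − pKa) = 10^(8.01 − 7.43) = 10^0.58 = 3.802.
Fraction as HOCl = 1 / (1 + 3.802) = 0.2083.
HOCl = 0.2083 × 7.1 ppm = 1.479 ppm.

1.48 ppm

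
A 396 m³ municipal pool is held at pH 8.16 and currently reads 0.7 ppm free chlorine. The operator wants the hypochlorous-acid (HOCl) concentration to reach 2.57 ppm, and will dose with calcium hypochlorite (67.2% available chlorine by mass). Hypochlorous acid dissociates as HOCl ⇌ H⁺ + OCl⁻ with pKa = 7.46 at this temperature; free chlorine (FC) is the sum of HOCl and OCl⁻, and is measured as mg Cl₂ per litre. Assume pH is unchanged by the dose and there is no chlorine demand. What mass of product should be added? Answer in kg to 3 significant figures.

Volume: 396 m³ = 396,000 L.
[OCl⁻]/[HOCl] = 10^(pH − pKa) = 10^(8.16 − 7.46) = 5.012; fraction as HOCl = 1/(1 + 5.012) = 0.1663.
Free chlorine required for 2.57 ppm HOCl: 2.57 / 0.1663 = 15.45 ppm.
FC to add: 15.45 − 0.7 = 14.75 mg/L as Cl₂.
Cl₂ equivalent: 14.75 mg/L × 396,000 L = 5841 g.
Product at 67.2% available Cl: 5841 / 0.672 = 8692 g.

8.69 kg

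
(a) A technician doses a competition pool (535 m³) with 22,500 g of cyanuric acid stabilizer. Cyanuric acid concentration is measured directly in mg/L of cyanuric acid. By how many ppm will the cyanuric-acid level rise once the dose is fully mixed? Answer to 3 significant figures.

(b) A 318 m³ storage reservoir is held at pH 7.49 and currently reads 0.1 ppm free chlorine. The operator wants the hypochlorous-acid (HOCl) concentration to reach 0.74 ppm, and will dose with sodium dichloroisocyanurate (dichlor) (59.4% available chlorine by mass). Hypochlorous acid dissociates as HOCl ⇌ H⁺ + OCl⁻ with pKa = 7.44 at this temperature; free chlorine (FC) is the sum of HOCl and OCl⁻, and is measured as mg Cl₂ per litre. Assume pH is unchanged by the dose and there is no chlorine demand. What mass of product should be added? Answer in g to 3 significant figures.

(a) 42.1 ppm; (b) 787 g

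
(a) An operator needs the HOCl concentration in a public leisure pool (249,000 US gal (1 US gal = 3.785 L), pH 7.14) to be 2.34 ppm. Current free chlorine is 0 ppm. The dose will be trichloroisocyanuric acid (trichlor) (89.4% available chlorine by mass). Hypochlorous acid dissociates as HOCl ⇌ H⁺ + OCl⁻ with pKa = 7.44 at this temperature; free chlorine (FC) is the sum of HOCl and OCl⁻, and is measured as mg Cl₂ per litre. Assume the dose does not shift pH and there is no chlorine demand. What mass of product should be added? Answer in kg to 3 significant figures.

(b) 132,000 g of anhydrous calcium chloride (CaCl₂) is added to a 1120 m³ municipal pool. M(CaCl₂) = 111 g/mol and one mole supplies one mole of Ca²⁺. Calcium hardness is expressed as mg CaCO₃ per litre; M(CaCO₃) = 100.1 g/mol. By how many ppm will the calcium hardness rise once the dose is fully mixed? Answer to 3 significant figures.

(a) 3.70 kg; (b) 106 ppm

(a) Volume: 249,000 US gal × 3.785 L/gal = 942,465 L.
(a) [OCl⁻]/[HOCl] = 10^(pH − pKa) = 10^(7.14 − 7.44) = 0.5012; fraction as HOCl = 1/(1 + 0.5012) = 0.6661.
(a) Free chlorine required for 2.34 ppm HOCl: 2.34 / 0.6661 = 3.513 ppm.
(a) FC to add: 3.513 − 0 = 3.513 mg/L as Cl₂.
(a) Cl₂ equivalent: 3.513 mg/L × 942,465 L = 3311 g.
(a) Product at 89.4% available Cl: 3311 / 0.894 = 3703 g.

(b) Volume: 1120 m³ = 1,120,000 L.
(b) Moles of Ca²⁺: 132,000 g ÷ 111 g/mol = 1189 mol.
(b) As CaCO₃: 1189 mol × 100.1 g/mol = 119,000 g.
(b) Rise: 119,000 g / 1,120,000 L × 1000 = 106.3 mg/L.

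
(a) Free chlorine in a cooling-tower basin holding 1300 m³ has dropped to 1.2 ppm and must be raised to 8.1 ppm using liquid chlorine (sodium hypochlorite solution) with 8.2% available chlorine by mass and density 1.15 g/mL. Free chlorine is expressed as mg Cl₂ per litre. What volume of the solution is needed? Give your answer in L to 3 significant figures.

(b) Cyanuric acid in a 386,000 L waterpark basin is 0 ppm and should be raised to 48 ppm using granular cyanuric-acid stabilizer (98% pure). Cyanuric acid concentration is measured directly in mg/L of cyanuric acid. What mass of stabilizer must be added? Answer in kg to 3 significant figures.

(a) Volume: 1300 m³ = 1,300,000 L.
(a) Chlorine deficit: 8.1 − 1.2 = 6.9 ppm = 6.9 mg/L as Cl₂.
(a) Cl₂ equivalent needed: 6.9 mg/L × 1,300,000 L = 8,970,000 mg = 8970 g.
(a) Product at 8.2% available chlorine: 8970 / 0.082 = 109,400 g.
(a) Volume at density 1.15 g/mL: 109,400 g ÷ 1.15 g/mL = 95,120 mL.

(b) CYA to add: (48 − 0) = 48 mg/L × 386,000 L = 18,530 g cyanuric acid.
(b) At 98% purity: 18,530 / 0.98 = 18,910 g product.

(a) 95.1 L; (b) 18.9 kg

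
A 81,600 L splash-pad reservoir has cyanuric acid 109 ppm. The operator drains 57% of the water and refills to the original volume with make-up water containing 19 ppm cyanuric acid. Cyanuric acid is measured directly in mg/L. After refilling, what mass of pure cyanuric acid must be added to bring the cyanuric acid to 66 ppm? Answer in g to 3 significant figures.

677 g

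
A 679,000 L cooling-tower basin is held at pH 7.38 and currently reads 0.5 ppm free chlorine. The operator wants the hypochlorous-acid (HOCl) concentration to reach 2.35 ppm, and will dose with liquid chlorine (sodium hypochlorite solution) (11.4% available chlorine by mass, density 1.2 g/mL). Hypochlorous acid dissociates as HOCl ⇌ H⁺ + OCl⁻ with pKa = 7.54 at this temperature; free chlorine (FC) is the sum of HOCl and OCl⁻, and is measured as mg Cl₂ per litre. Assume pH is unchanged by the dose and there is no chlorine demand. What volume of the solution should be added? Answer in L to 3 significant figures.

[OCl⁻]/[HOCl] = 10^(pH − pKa) = 10^(7.38 − 7.54) = 0.6918; fraction as HOCl = 1/(1 + 0.6918) = 0.5911.
Free chlorine required for 2.35 ppm HOCl: 2.35 / 0.5911 = 3.976 ppm.
FC to add: 3.976 − 0.5 = 3.476 mg/L as Cl₂.
Cl₂ equivalent: 3.476 mg/L × 679,000 L = 2360 g.
Product at 11.4% available Cl: 2360 / 0.114 = 20,700 g.
Volume: 20,700 g ÷ 1.2 g/mL = 17,250 mL.

17.3 L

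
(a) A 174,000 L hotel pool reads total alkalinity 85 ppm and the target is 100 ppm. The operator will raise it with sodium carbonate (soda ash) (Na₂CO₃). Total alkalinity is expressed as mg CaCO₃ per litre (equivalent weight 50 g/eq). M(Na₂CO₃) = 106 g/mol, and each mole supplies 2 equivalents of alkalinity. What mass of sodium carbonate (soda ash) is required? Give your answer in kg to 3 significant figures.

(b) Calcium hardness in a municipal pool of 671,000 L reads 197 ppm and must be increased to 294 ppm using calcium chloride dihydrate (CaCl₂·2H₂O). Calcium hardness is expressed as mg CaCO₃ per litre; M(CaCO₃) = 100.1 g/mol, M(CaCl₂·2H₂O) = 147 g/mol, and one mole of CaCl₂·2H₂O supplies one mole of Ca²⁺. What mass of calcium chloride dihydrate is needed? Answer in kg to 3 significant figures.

(a) 2.77 kg; (b) 95.6 kg

(a) Alkalinity to add: (100 − 85) = 15 mg/L as CaCO₃ × 174,000 L = 2610 g as CaCO₃.
(a) Equivalents: 2610 g ÷ 50 g/eq = 52.2 eq.
(a) Each mole of Na₂CO₃ supplies 2 eq, so 52.2 / 2 = 26.1 mol.
(a) Mass: 26.1 mol × 106 g/mol = 2767 g.

(b) Hardness to add: (294 − 197) = 97 mg/L as CaCO₃ × 671,000 L = 65,090 g as CaCO₃.
(b) Moles of Ca²⁺ (1 mol Ca²⁺ ≡ 1 mol CaCO₃): 65,090 / 100.1 g/mol = 650.2 mol.
(b) Mass of CaCl₂·2H₂O: 650.2 × 147 = 95,580 g.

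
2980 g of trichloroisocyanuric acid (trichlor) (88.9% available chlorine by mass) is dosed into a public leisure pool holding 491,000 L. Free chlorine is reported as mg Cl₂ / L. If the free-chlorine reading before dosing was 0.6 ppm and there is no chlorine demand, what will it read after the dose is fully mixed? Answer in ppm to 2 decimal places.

6.00 ppm

Available chlorine delivered: 2980 g × 0.889 = 2649 g as Cl₂.
Concentration rise: 2649 g / 491,000 L = 5.396 mg/L = 5.40 ppm.
Final FC: 0.6 + 5.40 = 6.00 ppm.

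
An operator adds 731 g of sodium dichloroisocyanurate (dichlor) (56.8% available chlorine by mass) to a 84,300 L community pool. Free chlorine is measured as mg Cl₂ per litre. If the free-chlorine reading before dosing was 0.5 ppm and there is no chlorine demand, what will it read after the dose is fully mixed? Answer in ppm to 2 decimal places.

5.43 ppm

Available chlorine delivered: 731 g × 0.568 = 415.2 g as Cl₂.
Concentration rise: 415.2 g / 84,300 L = 4.925 mg/L = 4.93 ppm.
Final FC: 0.5 + 4.93 = 5.43 ppm.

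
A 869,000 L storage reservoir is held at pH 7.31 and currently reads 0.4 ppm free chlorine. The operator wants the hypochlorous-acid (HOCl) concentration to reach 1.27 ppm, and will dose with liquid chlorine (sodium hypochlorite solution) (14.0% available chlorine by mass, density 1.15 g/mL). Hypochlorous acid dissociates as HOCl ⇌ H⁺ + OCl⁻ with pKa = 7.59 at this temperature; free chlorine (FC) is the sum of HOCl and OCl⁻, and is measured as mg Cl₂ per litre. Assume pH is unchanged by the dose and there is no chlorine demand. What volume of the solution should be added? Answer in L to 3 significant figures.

8.29 L

[OCl⁻]/[HOCl] = 10^(pH − pKa) = 10^(7.31 − 7.59) = 0.5248; fraction as HOCl = 1/(1 + 0.5248) = 0.6558.
Free chlorine required for 1.27 ppm HOCl: 1.27 / 0.6558 = 1.937 ppm.
FC to add: 1.937 − 0.4 = 1.537 mg/L as Cl₂.
Cl₂ equivalent: 1.537 mg/L × 869,000 L = 1335 g.
Product at 14.0% available Cl: 1335 / 0.14 = 9537 g.
Volume: 9537 g ÷ 1.15 g/mL = 8293 mL.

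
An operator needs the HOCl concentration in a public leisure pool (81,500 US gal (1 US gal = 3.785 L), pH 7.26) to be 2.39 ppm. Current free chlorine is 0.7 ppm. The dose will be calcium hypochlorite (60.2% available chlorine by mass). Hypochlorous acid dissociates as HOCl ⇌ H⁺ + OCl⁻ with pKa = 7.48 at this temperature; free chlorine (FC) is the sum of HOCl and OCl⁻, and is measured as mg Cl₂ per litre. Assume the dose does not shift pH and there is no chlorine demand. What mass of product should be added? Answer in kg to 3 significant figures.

Volume: 81,500 US gal × 3.785 L/gal = 308,478 L.
[OCl⁻]/[HOCl] = 10^(pH − pKa) = 10^(7.26 − 7.48) = 0.6026; fraction as HOCl = 1/(1 + 0.6026) = 0.624.
Free chlorine required for 2.39 ppm HOCl: 2.39 / 0.624 = 3.83 ppm.
FC to add: 3.83 − 0.7 = 3.13 mg/L as Cl₂.
Cl₂ equivalent: 3.13 mg/L × 308,478 L = 965.6 g.
Product at 60.2% available Cl: 965.6 / 0.602 = 1604 g.

1.60 kg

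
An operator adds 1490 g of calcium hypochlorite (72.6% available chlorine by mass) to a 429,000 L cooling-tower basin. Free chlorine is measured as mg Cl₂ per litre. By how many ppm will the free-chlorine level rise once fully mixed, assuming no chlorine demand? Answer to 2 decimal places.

2.52 ppm

Available chlorine delivered: 1490 g × 0.726 = 1082 g as Cl₂.
Concentration rise: 1082 g / 429,000 L = 2.522 mg/L = 2.52 ppm.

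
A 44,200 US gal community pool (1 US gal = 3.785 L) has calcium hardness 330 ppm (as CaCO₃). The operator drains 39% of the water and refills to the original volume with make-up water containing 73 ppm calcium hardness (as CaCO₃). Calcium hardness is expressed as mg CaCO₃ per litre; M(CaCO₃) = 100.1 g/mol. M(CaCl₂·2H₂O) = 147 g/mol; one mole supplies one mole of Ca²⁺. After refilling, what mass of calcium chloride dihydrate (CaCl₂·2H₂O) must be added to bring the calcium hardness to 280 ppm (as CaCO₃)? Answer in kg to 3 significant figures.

Volume: 44,200 US gal × 3.785 L/gal = 167,297 L.
After draining 39% and refilling: 330 × 0.61 + 73 × 0.39 = 229.77 ppm.
Deficit to target: 280 − 229.77 = 50.23 mg/L.
As CaCO₃: 50.23 mg/L × 167,297 L = 8403 g; ÷ 100.1 = 83.95 mol Ca²⁺.
Mass: 83.95 × 147 = 12,340 g.

12.3 kg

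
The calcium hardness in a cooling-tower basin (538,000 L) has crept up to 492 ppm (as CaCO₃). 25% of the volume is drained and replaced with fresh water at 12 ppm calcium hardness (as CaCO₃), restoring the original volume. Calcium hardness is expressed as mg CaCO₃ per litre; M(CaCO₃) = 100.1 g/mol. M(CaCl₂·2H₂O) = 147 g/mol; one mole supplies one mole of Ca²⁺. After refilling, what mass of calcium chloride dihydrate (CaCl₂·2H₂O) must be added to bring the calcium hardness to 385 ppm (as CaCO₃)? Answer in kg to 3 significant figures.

10.3 kg

After draining 25% and refilling: 492 × 0.75 + 12 × 0.25 = 372 ppm.
Deficit to target: 385 − 372 = 13 mg/L.
As CaCO₃: 13 mg/L × 538,000 L = 6994 g; ÷ 100.1 = 69.87 mol Ca²⁺.
Mass: 69.87 × 147 = 10,270 g.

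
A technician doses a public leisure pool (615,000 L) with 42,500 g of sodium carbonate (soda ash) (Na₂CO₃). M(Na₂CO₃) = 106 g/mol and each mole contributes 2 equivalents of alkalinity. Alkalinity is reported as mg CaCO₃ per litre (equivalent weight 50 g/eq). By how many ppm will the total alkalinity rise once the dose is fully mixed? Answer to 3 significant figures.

65.2 ppm

Moles of Na₂CO₃: 42,500 g ÷ 106 g/mol = 400.9 mol → 801.9 eq of alkalinity.
As CaCO₃: 801.9 eq × 50 g/eq = 40,090 g.
Rise: 40,090 g / 615,000 L × 1000 = 65.19 mg/L.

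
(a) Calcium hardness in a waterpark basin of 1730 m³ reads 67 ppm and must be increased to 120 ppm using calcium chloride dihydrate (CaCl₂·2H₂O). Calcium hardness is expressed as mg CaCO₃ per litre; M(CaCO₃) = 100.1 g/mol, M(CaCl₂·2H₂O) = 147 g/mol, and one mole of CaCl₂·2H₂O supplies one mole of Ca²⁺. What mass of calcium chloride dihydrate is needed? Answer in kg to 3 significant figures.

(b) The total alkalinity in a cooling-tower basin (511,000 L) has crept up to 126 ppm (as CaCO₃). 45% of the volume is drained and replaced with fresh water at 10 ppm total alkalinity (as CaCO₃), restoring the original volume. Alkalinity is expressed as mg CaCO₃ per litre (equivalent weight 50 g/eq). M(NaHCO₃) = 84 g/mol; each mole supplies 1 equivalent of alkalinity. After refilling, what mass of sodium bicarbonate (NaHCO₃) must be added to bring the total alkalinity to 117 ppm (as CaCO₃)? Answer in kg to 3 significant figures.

(a) 135 kg; (b) 37.1 kg

(a) Volume: 1730 m³ = 1,730,000 L.
(a) Hardness to add: (120 − 67) = 53 mg/L as CaCO₃ × 1,730,000 L = 91,690 g as CaCO₃.
(a) Moles of Ca²⁺ (1 mol Ca²⁺ ≡ 1 mol CaCO₃): 91,690 / 100.1 g/mol = 916 mol.
(a) Mass of CaCl₂·2H₂O: 916 × 147 = 134,600 g.

(b) After draining 45% and refilling: 126 × 0.55 + 10 × 0.45 = 73.8 ppm.
(b) Deficit to target: 117 − 73.8 = 43.2 mg/L.
(b) As CaCO₃: 43.2 mg/L × 511,000 L = 22,080 g; ÷ 50 g/eq ÷ 1 = 441.5 mol NaHCO₃.
(b) Mass: 441.5 × 84 = 37,090 g.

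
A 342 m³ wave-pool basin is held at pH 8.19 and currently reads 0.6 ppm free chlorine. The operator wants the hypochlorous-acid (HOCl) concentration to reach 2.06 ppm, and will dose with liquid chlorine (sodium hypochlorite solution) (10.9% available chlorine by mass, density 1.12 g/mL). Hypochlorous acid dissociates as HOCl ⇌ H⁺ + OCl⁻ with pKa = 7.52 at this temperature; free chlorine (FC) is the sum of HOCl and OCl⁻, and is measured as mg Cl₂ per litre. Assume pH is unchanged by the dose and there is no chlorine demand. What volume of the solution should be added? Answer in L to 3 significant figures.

Volume: 342 m³ = 342,000 L.
[OCl⁻]/[HOCl] = 10^(pH − pKa) = 10^(8.19 − 7.52) = 4.677; fraction as HOCl = 1/(1 + 4.677) = 0.1761.
Free chlorine required for 2.06 ppm HOCl: 2.06 / 0.1761 = 11.7 ppm.
FC to add: 11.7 − 0.6 = 11.1 mg/L as Cl₂.
Cl₂ equivalent: 11.1 mg/L × 342,000 L = 3795 g.
Product at 10.9% available Cl: 3795 / 0.109 = 34,810 g.
Volume: 34,810 g ÷ 1.12 g/mL = 31,080 mL.

31.1 L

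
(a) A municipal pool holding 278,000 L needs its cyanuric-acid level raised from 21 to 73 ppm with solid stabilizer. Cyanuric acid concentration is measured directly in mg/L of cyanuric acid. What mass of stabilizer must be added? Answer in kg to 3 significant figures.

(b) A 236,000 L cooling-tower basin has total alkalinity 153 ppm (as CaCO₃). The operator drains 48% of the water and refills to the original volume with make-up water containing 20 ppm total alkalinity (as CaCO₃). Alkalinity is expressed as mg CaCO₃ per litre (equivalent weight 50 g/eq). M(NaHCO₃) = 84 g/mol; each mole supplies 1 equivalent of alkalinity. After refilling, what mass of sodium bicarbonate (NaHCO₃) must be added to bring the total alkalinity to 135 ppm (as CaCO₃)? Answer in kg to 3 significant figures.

(a) 14.5 kg; (b) 18.2 kg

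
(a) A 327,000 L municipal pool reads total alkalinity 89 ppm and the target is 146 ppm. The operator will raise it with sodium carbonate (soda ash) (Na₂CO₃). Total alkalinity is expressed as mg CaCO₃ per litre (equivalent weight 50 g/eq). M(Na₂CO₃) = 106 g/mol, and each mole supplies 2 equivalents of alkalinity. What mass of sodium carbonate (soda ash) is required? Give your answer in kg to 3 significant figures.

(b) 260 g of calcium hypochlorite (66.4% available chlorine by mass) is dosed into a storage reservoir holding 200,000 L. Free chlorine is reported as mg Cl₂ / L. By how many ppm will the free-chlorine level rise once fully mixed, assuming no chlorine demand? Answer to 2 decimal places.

(a) Alkalinity to add: (146 − 89) = 57 mg/L as CaCO₃ × 327,000 L = 18,640 g as CaCO₃.
(a) Equivalents: 18,640 g ÷ 50 g/eq = 372.8 eq.
(a) Each mole of Na₂CO₃ supplies 2 eq, so 372.8 / 2 = 186.4 mol.
(a) Mass: 186.4 mol × 106 g/mol = 19,760 g.

(b) Available chlorine delivered: 260 g × 0.664 = 172.6 g as Cl₂.
(b) Concentration rise: 172.6 g / 200,000 L = 0.8632 mg/L = 0.86 ppm.

(a) 19.8 kg; (b) 0.86 ppm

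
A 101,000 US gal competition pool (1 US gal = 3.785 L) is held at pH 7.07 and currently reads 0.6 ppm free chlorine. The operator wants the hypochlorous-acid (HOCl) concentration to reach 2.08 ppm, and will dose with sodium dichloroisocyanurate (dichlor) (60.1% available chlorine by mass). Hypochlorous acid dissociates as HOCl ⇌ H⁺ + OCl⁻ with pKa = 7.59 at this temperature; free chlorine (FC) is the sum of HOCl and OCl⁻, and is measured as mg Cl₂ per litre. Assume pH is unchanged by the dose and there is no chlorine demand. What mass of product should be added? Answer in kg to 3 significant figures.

Volume: 101,000 US gal × 3.785 L/gal = 382,285 L.
[OCl⁻]/[HOCl] = 10^(pH − pKa) = 10^(7.07 − 7.59) = 0.302; fraction as HOCl = 1/(1 + 0.302) = 0.7681.
Free chlorine required for 2.08 ppm HOCl: 2.08 / 0.7681 = 2.708 ppm.
FC to add: 2.708 − 0.6 = 2.108 mg/L as Cl₂.
Cl₂ equivalent: 2.108 mg/L × 382,285 L = 805.9 g.
Product at 60.1% available Cl: 805.9 / 0.601 = 1341 g.

1.34 kg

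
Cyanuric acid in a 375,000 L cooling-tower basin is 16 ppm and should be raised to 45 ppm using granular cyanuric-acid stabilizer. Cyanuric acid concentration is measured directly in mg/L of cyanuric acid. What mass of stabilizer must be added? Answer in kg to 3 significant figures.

10.9 kg

CYA to add: (45 − 16) = 29 mg/L × 375,000 L = 10,880 g cyanuric acid.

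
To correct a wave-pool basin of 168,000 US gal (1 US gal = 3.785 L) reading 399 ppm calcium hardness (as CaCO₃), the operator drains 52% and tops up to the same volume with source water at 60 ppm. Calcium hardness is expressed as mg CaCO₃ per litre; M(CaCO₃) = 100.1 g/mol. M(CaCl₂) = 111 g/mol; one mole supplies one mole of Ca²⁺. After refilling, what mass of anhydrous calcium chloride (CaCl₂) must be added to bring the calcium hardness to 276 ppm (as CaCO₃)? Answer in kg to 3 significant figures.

37.6 kg

Volume: 168,000 US gal × 3.785 L/gal = 635,880 L.
After draining 52% and refilling: 399 × 0.48 + 60 × 0.52 = 222.72 ppm.
Deficit to target: 276 − 222.72 = 53.28 mg/L.
As CaCO₃: 53.28 mg/L × 635,880 L = 33,880 g; ÷ 100.1 = 338.5 mol Ca²⁺.
Mass: 338.5 × 111 = 37,570 g.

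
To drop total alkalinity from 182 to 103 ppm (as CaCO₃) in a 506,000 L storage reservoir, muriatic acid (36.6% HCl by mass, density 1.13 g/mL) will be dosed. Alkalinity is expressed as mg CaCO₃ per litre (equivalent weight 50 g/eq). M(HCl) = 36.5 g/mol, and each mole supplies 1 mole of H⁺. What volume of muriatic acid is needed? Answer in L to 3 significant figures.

Alkalinity to neutralize: (182 − 103) = 79 mg/L as CaCO₃ × 506,000 L = 39,970 g as CaCO₃.
Equivalents of H⁺ required: 39,970 ÷ 50 g/eq = 799.5 eq = 799.5 mol HCl.
Mass of HCl: 799.5 × 36.5 = 29,180 g.
Mass of 36.6% solution: 29,180 / 0.366 = 79,730 g.
Volume: 79,730 g ÷ 1.13 g/mL = 70,560 mL.

70.6 L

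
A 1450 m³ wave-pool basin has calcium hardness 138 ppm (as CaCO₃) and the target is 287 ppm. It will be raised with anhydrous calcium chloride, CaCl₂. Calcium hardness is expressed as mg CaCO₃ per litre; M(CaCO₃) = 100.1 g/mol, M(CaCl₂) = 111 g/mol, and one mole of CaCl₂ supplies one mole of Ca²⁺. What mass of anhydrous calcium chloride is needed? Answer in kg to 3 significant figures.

Volume: 1450 m³ = 1,450,000 L.
Hardness to add: (287 − 138) = 149 mg/L as CaCO₃ × 1,450,000 L = 216,000 g as CaCO₃.
Moles of Ca²⁺ (1 mol Ca²⁺ ≡ 1 mol CaCO₃): 216,000 / 100.1 g/mol = 2158 mol.
Mass of CaCl₂: 2158 × 111 = 239,600 g.

240 kg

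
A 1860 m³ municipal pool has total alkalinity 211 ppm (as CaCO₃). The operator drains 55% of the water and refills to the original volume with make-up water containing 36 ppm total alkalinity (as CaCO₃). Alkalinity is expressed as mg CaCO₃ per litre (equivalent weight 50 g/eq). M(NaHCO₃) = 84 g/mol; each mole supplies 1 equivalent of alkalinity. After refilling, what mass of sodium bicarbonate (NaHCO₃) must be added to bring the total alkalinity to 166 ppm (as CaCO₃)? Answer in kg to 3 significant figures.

160 kg

Volume: 1860 m³ = 1,860,000 L.
After draining 55% and refilling: 211 × 0.45 + 36 × 0.55 = 114.75 ppm.
Deficit to target: 166 − 114.75 = 51.25 mg/L.
As CaCO₃: 51.25 mg/L × 1,860,000 L = 95,330 g; ÷ 50 g/eq ÷ 1 = 1907 mol NaHCO₃.
Mass: 1907 × 84 = 160,100 g.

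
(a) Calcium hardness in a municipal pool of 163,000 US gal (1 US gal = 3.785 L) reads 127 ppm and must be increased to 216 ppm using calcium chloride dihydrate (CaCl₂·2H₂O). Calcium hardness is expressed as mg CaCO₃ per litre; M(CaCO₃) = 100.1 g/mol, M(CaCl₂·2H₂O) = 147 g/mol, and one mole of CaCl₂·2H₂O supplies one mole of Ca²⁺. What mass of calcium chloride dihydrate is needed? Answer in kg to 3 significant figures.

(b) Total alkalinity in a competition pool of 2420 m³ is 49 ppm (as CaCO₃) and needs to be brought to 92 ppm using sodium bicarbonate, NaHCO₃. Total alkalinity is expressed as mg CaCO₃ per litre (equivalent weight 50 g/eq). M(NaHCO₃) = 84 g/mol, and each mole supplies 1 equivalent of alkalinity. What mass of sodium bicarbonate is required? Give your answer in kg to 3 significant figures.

(a) 80.6 kg; (b) 175 kg

(a) Volume: 163,000 US gal × 3.785 L/gal = 616,955 L.
(a) Hardness to add: (216 − 127) = 89 mg/L as CaCO₃ × 616,955 L = 54,910 g as CaCO₃.
(a) Moles of Ca²⁺ (1 mol Ca²⁺ ≡ 1 mol CaCO₃): 54,910 / 100.1 g/mol = 548.5 mol.
(a) Mass of CaCl₂·2H₂O: 548.5 × 147 = 80,640 g.

(b) Volume: 2420 m³ = 2,420,000 L.
(b) Alkalinity to add: (92 − 49) = 43 mg/L as CaCO₃ × 2,420,000 L = 104,100 g as CaCO₃.
(b) Equivalents: 104,100 g ÷ 50 g/eq = 2081 eq.
(b) NaHCO₃ supplies 1 eq per mole → 2081 mol.
(b) Mass: 2081 mol × 84 g/mol = 174,800 g.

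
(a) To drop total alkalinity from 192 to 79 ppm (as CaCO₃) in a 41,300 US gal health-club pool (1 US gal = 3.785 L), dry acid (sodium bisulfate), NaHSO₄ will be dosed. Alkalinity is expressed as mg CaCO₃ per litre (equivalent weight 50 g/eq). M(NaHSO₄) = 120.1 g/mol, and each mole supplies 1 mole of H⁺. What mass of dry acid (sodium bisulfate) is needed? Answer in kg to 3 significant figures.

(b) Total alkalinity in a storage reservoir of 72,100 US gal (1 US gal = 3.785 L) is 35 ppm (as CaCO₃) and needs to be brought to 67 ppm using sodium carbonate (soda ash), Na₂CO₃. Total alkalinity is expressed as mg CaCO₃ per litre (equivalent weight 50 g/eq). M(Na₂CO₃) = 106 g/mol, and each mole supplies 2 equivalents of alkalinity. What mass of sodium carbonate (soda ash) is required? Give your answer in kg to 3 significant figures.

(a) Volume: 41,300 US gal × 3.785 L/gal = 156,320 L.
(a) Alkalinity to neutralize: (192 − 79) = 113 mg/L as CaCO₃ × 156,320 L = 17,660 g as CaCO₃.
(a) Equivalents of H⁺ required: 17,660 ÷ 50 g/eq = 353.3 eq = 353.3 mol NaHSO₄.
(a) Mass of NaHSO₄: 353.3 × 120.1 = 42,430 g.

(b) Volume: 72,100 US gal × 3.785 L/gal = 272,898 L.
(b) Alkalinity to add: (67 − 35) = 32 mg/L as CaCO₃ × 272,898 L = 8733 g as CaCO₃.
(b) Equivalents: 8733 g ÷ 50 g/eq = 174.7 eq.
(b) Each mole of Na₂CO₃ supplies 2 eq, so 174.7 / 2 = 87.33 mol.
(b) Mass: 87.33 mol × 106 g/mol = 9257 g.

(a) 42.4 kg; (b) 9.26 kg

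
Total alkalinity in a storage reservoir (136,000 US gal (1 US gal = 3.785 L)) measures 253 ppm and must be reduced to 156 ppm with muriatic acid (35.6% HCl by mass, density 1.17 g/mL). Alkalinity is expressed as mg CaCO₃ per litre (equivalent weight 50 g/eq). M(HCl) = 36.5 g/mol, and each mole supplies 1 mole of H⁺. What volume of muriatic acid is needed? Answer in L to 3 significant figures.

Volume: 136,000 US gal × 3.785 L/gal = 514,760 L.
Alkalinity to neutralize: (253 − 156) = 97 mg/L as CaCO₃ × 514,760 L = 49,930 g as CaCO₃.
Equivalents of H⁺ required: 49,930 ÷ 50 g/eq = 998.6 eq = 998.6 mol HCl.
Mass of HCl: 998.6 × 36.5 = 36,450 g.
Mass of 35.6% solution: 36,450 / 0.356 = 102,400 g.
Volume: 102,400 g ÷ 1.17 g/mL = 87,510 mL.

87.5 L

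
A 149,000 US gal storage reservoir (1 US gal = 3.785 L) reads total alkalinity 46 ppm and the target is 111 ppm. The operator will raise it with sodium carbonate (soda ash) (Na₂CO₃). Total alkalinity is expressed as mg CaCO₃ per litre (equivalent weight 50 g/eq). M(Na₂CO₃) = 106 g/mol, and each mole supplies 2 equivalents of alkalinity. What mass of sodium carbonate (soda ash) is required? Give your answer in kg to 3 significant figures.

38.9 kg

Volume: 149,000 US gal × 3.785 L/gal = 563,965 L.
Alkalinity to add: (111 − 46) = 65 mg/L as CaCO₃ × 563,965 L = 36,660 g as CaCO₃.
Equivalents: 36,660 g ÷ 50 g/eq = 733.2 eq.
Each mole of Na₂CO₃ supplies 2 eq, so 733.2 / 2 = 366.6 mol.
Mass: 366.6 mol × 106 g/mol = 38,860 g.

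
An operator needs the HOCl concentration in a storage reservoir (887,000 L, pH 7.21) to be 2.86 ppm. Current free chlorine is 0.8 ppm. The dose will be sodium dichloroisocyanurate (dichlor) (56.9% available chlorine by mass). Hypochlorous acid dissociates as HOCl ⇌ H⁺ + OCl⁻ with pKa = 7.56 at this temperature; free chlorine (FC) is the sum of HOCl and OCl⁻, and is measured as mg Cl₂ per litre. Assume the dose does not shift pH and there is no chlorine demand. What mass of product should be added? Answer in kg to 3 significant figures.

[OCl⁻]/[HOCl] = 10^(pH − pKa) = 10^(7.21 − 7.56) = 0.4467; fraction as HOCl = 1/(1 + 0.4467) = 0.6912.
Free chlorine required for 2.86 ppm HOCl: 2.86 / 0.6912 = 4.138 ppm.
FC to add: 4.138 − 0.8 = 3.338 mg/L as Cl₂.
Cl₂ equivalent: 3.338 mg/L × 887,000 L = 2960 g.
Product at 56.9% available Cl: 2960 / 0.569 = 5203 g.

5.20 kg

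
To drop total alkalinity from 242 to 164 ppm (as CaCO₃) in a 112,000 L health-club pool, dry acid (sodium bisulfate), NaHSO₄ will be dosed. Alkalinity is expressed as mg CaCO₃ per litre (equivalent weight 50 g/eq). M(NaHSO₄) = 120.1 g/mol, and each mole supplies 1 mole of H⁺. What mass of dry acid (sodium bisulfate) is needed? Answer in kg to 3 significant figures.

21.0 kg

Alkalinity to neutralize: (242 − 164) = 78 mg/L as CaCO₃ × 112,000 L = 8736 g as CaCO₃.
Equivalents of H⁺ required: 8736 ÷ 50 g/eq = 174.7 eq = 174.7 mol NaHSO₄.
Mass of NaHSO₄: 174.7 × 120.1 = 20,980 g.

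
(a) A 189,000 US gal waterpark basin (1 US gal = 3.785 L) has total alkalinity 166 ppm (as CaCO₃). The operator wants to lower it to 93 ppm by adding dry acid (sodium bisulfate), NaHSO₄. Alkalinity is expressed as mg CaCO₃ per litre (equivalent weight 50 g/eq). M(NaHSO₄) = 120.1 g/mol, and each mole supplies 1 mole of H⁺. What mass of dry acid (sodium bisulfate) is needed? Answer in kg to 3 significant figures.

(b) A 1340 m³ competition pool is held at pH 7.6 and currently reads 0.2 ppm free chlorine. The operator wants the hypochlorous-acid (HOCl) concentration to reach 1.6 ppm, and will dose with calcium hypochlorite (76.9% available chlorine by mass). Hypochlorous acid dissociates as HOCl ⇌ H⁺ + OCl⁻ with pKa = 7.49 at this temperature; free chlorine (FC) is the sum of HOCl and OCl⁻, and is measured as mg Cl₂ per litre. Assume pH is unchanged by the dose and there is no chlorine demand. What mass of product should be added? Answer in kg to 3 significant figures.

(a) 125 kg; (b) 6.03 kg

(a) Volume: 189,000 US gal × 3.785 L/gal = 715,365 L.
(a) Alkalinity to neutralize: (166 − 93) = 73 mg/L as CaCO₃ × 715,365 L = 52,220 g as CaCO₃.
(a) Equivalents of H⁺ required: 52,220 ÷ 50 g/eq = 1044 eq = 1044 mol NaHSO₄.
(a) Mass of NaHSO₄: 1044 × 120.1 = 125,400 g.

(b) Volume: 1340 m³ = 1,340,000 L.
(b) [OCl⁻]/[HOCl] = 10^(pH − pKa) = 10^(7.6 − 7.49) = 1.288; fraction as HOCl = 1/(1 + 1.288) = 0.437.
(b) Free chlorine required for 1.6 ppm HOCl: 1.6 / 0.437 = 3.661 ppm.
(b) FC to add: 3.661 − 0.2 = 3.461 mg/L as Cl₂.
(b) Cl₂ equivalent: 3.461 mg/L × 1,340,000 L = 4638 g.
(b) Product at 76.9% available Cl: 4638 / 0.769 = 6031 g.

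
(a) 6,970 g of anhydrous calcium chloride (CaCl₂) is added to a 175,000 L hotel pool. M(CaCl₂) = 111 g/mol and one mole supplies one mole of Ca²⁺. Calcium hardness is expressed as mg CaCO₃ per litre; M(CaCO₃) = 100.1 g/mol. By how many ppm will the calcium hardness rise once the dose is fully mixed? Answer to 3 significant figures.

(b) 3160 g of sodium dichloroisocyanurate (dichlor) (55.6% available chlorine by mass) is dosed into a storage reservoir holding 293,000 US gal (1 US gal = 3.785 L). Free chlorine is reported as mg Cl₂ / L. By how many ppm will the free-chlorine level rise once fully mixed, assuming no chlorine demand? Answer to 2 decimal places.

(a) 35.9 ppm; (b) 1.58 ppm

(a) Moles of Ca²⁺: 6,970 g ÷ 111 g/mol = 62.79 mol.
(a) As CaCO₃: 62.79 mol × 100.1 g/mol = 6286 g.
(a) Rise: 6286 g / 175,000 L × 1000 = 35.92 mg/L.

(b) Volume: 293,000 US gal × 3.785 L/gal = 1,109,005 L.
(b) Available chlorine delivered: 3160 g × 0.556 = 1757 g as Cl₂.
(b) Concentration rise: 1757 g / 1,109,005 L = 1.584 mg/L = 1.58 ppm.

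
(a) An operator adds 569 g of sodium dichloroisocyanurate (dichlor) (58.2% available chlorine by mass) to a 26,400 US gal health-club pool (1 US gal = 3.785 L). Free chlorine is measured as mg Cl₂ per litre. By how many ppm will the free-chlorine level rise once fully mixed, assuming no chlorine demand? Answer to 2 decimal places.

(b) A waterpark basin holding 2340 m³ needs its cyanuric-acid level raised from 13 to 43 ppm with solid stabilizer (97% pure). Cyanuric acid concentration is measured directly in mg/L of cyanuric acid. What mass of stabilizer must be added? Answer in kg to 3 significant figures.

(a) 3.31 ppm; (b) 72.4 kg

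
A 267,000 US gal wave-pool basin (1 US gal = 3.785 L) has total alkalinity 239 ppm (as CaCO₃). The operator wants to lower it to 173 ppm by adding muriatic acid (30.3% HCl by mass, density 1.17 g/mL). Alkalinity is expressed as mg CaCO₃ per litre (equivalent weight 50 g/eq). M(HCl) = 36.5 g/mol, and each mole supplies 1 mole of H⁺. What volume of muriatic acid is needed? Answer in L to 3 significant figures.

137 L

Volume: 267,000 US gal × 3.785 L/gal = 1,010,595 L.
Alkalinity to neutralize: (239 − 173) = 66 mg/L as CaCO₃ × 1,010,595 L = 66,700 g as CaCO₃.
Equivalents of H⁺ required: 66,700 ÷ 50 g/eq = 1334 eq = 1334 mol HCl.
Mass of HCl: 1334 × 36.5 = 48,690 g.
Mass of 30.3% solution: 48,690 / 0.303 = 160,700 g.
Volume: 160,700 g ÷ 1.17 g/mL = 137,300 mL.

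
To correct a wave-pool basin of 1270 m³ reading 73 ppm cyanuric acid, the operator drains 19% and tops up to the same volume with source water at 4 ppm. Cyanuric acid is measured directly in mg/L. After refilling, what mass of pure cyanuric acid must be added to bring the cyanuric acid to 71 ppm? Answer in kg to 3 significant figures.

Volume: 1270 m³ = 1,270,000 L.
After draining 19% and refilling: 73 × 0.81 + 4 × 0.19 = 59.89 ppm.
Deficit to target: 71 − 59.89 = 11.11 mg/L.
Mass: 11.11 mg/L × 1,270,000 L = 14,110 g cyanuric acid.

14.1 kg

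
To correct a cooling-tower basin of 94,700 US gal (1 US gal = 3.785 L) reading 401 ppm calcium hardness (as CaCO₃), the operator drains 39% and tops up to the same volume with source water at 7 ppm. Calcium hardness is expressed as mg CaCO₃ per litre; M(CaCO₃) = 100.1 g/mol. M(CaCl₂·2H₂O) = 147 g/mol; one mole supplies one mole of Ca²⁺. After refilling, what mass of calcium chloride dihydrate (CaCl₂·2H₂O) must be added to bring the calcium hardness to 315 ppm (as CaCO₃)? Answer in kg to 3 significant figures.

35.6 kg

Volume: 94,700 US gal × 3.785 L/gal = 358,440 L.
After draining 39% and refilling: 401 × 0.61 + 7 × 0.39 = 247.34 ppm.
Deficit to target: 315 − 247.34 = 67.66 mg/L.
As CaCO₃: 67.66 mg/L × 358,440 L = 24,250 g; ÷ 100.1 = 242.3 mol Ca²⁺.
Mass: 242.3 × 147 = 35,610 g.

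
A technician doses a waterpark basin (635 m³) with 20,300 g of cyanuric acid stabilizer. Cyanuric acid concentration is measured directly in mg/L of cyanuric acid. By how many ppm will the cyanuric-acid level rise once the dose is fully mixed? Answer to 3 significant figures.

32.0 ppm

Volume: 635 m³ = 635,000 L.
Rise: 20,300 g / 635,000 L × 1000 = 31.97 mg/L.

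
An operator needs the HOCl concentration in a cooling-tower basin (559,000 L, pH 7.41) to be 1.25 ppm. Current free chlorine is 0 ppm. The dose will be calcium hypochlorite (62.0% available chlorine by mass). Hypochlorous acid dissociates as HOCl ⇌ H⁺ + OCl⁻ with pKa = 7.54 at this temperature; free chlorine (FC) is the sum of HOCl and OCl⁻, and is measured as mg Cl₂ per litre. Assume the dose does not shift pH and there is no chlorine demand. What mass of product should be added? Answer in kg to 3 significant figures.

1.96 kg

[OCl⁻]/[HOCl] = 10^(pH − pKa) = 10^(7.41 − 7.54) = 0.7413; fraction as HOCl = 1/(1 + 0.7413) = 0.5743.
Free chlorine required for 1.25 ppm HOCl: 1.25 / 0.5743 = 2.177 ppm.
FC to add: 2.177 − 0 = 2.177 mg/L as Cl₂.
Cl₂ equivalent: 2.177 mg/L × 559,000 L = 1217 g.
Product at 62.0% available Cl: 1217 / 0.62 = 1962 g.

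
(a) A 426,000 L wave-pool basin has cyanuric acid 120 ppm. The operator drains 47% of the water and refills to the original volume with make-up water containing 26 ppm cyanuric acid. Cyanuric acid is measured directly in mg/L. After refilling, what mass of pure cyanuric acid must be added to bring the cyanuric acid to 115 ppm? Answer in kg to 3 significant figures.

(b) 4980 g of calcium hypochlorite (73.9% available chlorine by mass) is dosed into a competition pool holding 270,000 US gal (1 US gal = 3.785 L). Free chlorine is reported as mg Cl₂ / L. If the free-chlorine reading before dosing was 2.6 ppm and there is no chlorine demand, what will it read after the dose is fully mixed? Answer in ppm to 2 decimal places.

(a) 16.7 kg; (b) 6.20 ppm

(a) After draining 47% and refilling: 120 × 0.53 + 26 × 0.47 = 75.82 ppm.
(a) Deficit to target: 115 − 75.82 = 39.18 mg/L.
(a) Mass: 39.18 mg/L × 426,000 L = 16,690 g cyanuric acid.

(b) Volume: 270,000 US gal × 3.785 L/gal = 1,021,950 L.
(b) Available chlorine delivered: 4980 g × 0.739 = 3680 g as Cl₂.
(b) Concentration rise: 3680 g / 1,021,950 L = 3.601 mg/L = 3.60 ppm.
(b) Final FC: 2.6 + 3.60 = 6.20 ppm.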